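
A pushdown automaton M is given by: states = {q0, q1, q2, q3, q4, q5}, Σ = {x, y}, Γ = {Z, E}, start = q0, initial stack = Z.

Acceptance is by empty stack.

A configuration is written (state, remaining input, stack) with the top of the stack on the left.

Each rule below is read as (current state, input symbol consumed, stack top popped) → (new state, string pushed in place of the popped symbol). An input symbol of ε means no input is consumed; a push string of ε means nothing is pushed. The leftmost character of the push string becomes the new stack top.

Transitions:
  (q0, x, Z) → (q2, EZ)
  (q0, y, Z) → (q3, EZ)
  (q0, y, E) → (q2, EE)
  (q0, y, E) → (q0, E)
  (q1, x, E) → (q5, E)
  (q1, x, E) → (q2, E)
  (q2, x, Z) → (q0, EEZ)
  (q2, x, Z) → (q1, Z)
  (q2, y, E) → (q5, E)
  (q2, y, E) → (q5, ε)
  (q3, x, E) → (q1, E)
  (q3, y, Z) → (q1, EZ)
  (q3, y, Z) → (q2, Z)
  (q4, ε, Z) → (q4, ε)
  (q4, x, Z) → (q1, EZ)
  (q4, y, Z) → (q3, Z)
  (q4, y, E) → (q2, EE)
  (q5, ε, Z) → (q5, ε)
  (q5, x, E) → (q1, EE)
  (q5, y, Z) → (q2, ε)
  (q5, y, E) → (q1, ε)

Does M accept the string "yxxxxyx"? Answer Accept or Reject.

Reject

No computation consumes all input and empties the stack.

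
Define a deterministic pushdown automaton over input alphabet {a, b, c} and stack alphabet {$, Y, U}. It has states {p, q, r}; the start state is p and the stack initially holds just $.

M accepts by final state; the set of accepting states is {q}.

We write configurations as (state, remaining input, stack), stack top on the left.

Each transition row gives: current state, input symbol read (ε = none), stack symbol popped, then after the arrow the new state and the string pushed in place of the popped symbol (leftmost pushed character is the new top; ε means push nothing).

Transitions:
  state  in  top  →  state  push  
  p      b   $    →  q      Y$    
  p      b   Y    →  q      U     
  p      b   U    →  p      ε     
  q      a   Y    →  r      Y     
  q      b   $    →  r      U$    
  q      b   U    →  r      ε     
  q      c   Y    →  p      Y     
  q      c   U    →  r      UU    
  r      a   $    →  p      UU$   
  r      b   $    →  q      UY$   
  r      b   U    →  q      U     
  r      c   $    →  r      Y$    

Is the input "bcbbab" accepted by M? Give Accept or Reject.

Reject

(p, bcbbab, $)
  read b, top $: go to q, push Y$ → (q, cbbab, Y$)
  read c, top Y: go to p, push Y → (p, bbab, Y$)
  read b, top Y: go to q, push U → (q, bab, U$)
  read b, top U: go to r, push ε → (r, ab, $)
  read a, top $: go to p, push UU$ → (p, b, UU$)
  read b, top U: go to p, push ε → (p, ε, U$)
All input consumed; state p ∉ F and no further ε-move applies.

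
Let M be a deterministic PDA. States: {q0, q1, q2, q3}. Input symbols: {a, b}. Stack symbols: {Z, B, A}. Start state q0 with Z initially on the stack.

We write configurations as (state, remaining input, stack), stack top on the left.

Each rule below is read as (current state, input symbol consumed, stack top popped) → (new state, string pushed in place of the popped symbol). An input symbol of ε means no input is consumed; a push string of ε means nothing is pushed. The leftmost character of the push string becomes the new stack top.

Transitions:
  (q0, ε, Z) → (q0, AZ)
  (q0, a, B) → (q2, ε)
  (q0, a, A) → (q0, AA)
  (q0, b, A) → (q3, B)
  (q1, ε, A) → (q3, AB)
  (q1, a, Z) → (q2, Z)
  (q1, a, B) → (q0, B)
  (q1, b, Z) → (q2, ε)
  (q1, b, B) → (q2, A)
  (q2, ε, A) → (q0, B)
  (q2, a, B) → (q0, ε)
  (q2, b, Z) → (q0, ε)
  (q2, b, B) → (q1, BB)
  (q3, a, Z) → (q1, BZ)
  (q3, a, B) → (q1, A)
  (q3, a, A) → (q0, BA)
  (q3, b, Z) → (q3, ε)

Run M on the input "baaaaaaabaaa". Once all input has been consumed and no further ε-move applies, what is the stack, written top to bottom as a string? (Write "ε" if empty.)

BBAAZ

(q0, baaaaaaabaaa, Z)
  ε-move, top Z: go to q0, push AZ → (q0, baaaaaaabaaa, AZ)
  read b, top A: go to q3, push B → (q3, aaaaaaabaaa, BZ)
  read a, top B: go to q1, push A → (q1, aaaaaabaaa, AZ)
  ε-move, top A: go to q3, push AB → (q3, aaaaaabaaa, ABZ)
  read a, top A: go to q0, push BA → (q0, aaaaabaaa, BABZ)
  read a, top B: go to q2, push ε → (q2, aaaabaaa, ABZ)
  ε-move, top A: go to q0, push B → (q0, aaaabaaa, BBZ)
  read a, top B: go to q2, push ε → (q2, aaabaaa, BZ)
  read a, top B: go to q0, push ε → (q0, aabaaa, Z)
  ε-move, top Z: go to q0, push AZ → (q0, aabaaa, AZ)
  read a, top A: go to q0, push AA → (q0, abaaa, AAZ)
  read a, top A: go to q0, push AA → (q0, baaa, AAAZ)
  read b, top A: go to q3, push B → (q3, aaa, BAAZ)
  read a, top B: go to q1, push A → (q1, aa, AAAZ)
  ε-move, top A: go to q3, push AB → (q3, aa, ABAAZ)
  read a, top A: go to q0, push BA → (q0, a, BABAAZ)
  read a, top B: go to q2, push ε → (q2, ε, ABAAZ)
  ε-move, top A: go to q0, push B → (q0, ε, BBAAZ)
All input consumed in state q0 with stack BBAAZ.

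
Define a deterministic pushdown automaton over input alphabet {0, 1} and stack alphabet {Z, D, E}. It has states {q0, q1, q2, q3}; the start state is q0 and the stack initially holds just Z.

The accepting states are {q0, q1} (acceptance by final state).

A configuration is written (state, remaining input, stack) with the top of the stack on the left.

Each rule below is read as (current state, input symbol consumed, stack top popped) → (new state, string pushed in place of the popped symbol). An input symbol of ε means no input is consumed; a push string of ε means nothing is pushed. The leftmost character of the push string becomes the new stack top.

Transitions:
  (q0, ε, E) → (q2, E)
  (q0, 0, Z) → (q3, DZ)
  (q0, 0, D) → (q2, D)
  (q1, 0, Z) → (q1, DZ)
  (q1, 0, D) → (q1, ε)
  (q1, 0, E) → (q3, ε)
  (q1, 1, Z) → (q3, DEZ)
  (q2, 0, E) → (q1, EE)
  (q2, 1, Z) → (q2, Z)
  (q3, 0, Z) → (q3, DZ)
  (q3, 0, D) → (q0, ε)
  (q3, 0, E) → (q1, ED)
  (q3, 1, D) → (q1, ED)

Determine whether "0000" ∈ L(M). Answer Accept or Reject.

(q0, 0000, Z)
  read 0, top Z: go to q3, push DZ → (q3, 000, DZ)
  read 0, top D: go to q0, push ε → (q0, 00, Z)
  read 0, top Z: go to q3, push DZ → (q3, 0, DZ)
  read 0, top D: go to q0, push ε → (q0, ε, Z)
All input consumed; state q0 ∈ F.

Accept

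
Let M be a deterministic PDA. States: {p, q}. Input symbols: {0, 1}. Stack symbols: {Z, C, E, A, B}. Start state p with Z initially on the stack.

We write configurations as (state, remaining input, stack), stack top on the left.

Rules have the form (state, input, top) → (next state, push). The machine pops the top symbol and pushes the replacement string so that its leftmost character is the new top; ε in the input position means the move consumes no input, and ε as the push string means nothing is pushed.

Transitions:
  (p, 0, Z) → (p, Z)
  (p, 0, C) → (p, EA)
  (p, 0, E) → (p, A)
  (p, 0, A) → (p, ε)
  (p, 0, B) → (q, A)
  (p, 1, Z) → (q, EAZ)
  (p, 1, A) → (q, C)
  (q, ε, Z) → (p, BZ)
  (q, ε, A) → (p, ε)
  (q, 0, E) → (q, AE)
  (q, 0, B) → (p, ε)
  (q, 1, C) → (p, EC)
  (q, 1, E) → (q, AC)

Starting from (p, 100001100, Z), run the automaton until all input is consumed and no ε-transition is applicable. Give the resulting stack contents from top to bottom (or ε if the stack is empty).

(p, 100001100, Z)
  read 1, top Z: go to q, push EAZ → (q, 00001100, EAZ)
  read 0, top E: go to q, push AE → (q, 0001100, AEAZ)
  ε-move, top A: go to p, push ε → (p, 0001100, EAZ)
  read 0, top E: go to p, push A → (p, 001100, AAZ)
  read 0, top A: go to p, push ε → (p, 01100, AZ)
  read 0, top A: go to p, push ε → (p, 1100, Z)
  read 1, top Z: go to q, push EAZ → (q, 100, EAZ)
  read 1, top E: go to q, push AC → (q, 00, ACAZ)
  ε-move, top A: go to p, push ε → (p, 00, CAZ)
  read 0, top C: go to p, push EA → (p, 0, EAAZ)
  read 0, top E: go to p, push A → (p, ε, AAAZ)
All input consumed in state p with stack AAAZ.

AAAZ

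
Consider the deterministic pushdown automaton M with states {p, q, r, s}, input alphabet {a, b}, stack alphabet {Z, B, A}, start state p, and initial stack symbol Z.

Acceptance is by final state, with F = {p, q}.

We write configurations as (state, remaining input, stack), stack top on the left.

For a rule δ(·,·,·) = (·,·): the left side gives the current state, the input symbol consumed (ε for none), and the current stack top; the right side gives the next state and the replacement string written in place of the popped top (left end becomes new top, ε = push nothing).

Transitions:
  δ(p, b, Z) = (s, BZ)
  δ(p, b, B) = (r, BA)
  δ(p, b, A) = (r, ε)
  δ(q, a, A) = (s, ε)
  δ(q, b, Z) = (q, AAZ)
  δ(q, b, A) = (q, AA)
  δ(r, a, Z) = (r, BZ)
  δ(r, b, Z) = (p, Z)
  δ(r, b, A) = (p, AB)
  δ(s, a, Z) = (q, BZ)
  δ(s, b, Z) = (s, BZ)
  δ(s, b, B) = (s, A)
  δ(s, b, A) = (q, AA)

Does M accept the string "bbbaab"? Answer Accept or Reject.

Reject

(p, bbbaab, Z) ⊢ (s, bbaab, BZ) ⊢ (s, baab, AZ) ⊢ (q, aab, AAZ) ⊢ (s, ab, AZ)
No transition applies at (s, ab, AZ); input not fully consumed.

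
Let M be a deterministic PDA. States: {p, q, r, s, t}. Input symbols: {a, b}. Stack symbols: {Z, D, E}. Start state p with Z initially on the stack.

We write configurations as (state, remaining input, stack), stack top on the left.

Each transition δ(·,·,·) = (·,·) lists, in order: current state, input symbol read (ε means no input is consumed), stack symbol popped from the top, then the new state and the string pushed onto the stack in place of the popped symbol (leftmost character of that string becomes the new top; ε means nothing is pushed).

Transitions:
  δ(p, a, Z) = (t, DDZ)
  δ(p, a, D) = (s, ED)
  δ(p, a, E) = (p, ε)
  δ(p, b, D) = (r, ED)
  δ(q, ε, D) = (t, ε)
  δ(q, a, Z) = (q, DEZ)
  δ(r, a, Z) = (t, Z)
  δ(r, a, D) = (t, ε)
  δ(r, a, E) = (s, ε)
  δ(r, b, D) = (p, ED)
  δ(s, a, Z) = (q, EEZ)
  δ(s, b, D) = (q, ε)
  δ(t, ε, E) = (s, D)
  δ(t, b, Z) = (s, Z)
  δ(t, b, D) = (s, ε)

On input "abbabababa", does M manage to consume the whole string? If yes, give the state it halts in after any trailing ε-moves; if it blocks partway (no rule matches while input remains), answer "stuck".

(p, abbabababa, Z)
  read a, top Z: go to t, push DDZ → (t, bbabababa, DDZ)
  read b, top D: go to s, push ε → (s, babababa, DZ)
  read b, top D: go to q, push ε → (q, abababa, Z)
  read a, top Z: go to q, push DEZ → (q, bababa, DEZ)
  ε-move, top D: go to t, push ε → (t, bababa, EZ)
  ε-move, top E: go to s, push D → (s, bababa, DZ)
  read b, top D: go to q, push ε → (q, ababa, Z)
  read a, top Z: go to q, push DEZ → (q, baba, DEZ)
  ε-move, top D: go to t, push ε → (t, baba, EZ)
  ε-move, top E: go to s, push D → (s, baba, DZ)
  read b, top D: go to q, push ε → (q, aba, Z)
  read a, top Z: go to q, push DEZ → (q, ba, DEZ)
  ε-move, top D: go to t, push ε → (t, ba, EZ)
  ε-move, top E: go to s, push D → (s, ba, DZ)
  read b, top D: go to q, push ε → (q, a, Z)
  read a, top Z: go to q, push DEZ → (q, ε, DEZ)
  ε-move, top D: go to t, push ε → (t, ε, EZ)
  ε-move, top E: go to s, push D → (s, ε, DZ)
All input consumed; M is in state s.

s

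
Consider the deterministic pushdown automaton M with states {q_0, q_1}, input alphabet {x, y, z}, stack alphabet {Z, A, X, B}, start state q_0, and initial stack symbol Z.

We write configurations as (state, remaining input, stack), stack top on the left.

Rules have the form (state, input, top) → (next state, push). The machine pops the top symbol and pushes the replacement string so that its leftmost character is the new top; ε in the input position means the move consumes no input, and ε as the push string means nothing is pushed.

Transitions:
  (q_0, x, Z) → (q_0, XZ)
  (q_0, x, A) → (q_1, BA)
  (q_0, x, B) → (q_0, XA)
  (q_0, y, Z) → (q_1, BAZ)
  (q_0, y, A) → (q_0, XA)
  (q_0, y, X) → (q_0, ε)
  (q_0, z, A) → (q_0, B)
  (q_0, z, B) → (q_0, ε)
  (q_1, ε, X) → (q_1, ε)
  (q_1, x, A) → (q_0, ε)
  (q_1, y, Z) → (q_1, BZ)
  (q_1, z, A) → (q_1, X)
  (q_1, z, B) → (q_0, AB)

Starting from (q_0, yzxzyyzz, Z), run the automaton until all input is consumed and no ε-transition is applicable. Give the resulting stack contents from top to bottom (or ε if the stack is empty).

BABAZ

(q_0, yzxzyyzz, Z)
  read y, top Z: go to q_1, push BAZ → (q_1, zxzyyzz, BAZ)
  read z, top B: go to q_0, push AB → (q_0, xzyyzz, ABAZ)
  read x, top A: go to q_1, push BA → (q_1, zyyzz, BABAZ)
  read z, top B: go to q_0, push AB → (q_0, yyzz, ABABAZ)
  read y, top A: go to q_0, push XA → (q_0, yzz, XABABAZ)
  read y, top X: go to q_0, push ε → (q_0, zz, ABABAZ)
  read z, top A: go to q_0, push B → (q_0, z, BBABAZ)
  read z, top B: go to q_0, push ε → (q_0, ε, BABAZ)
All input consumed in state q_0 with stack BABAZ.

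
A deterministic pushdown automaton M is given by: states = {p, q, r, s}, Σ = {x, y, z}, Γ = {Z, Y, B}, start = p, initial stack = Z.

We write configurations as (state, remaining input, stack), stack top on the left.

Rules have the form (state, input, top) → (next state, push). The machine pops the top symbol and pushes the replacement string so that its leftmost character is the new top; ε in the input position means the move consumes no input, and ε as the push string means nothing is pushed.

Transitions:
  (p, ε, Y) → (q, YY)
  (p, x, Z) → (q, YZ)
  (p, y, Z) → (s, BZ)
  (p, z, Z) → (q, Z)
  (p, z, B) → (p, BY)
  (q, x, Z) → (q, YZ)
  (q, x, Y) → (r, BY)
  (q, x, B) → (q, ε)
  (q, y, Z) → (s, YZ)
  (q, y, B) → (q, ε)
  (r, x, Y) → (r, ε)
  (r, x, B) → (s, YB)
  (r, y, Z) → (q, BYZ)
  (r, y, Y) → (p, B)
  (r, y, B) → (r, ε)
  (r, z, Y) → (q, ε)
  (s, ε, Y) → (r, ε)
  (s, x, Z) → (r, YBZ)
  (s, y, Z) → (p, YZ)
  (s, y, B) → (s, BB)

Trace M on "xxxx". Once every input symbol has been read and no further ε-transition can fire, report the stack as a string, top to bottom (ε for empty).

BYZ

(p, xxxx, Z) ⊢ (q, xxx, YZ) ⊢ (r, xx, BYZ) ⊢ (s, x, YBYZ) ⊢ (r, x, BYZ) ⊢ (s, ε, YBYZ) ⊢ (r, ε, BYZ)
All input consumed in state r with stack BYZ.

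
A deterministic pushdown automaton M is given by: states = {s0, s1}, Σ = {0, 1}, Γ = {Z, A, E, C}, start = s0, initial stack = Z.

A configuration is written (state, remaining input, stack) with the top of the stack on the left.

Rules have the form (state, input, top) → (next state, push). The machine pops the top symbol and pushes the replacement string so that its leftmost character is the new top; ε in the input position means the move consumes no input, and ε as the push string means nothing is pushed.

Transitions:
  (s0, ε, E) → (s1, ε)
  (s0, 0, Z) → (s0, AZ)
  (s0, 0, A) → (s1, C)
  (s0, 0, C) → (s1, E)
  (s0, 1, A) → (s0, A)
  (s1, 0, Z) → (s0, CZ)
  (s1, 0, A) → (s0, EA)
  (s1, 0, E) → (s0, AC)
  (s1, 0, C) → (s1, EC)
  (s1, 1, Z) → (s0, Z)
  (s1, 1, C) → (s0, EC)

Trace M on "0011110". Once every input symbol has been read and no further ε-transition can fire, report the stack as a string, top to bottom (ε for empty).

ECZ

(s0, 0011110, Z) ⊢ (s0, 011110, AZ) ⊢ (s1, 11110, CZ) ⊢ (s0, 1110, ECZ) ⊢ (s1, 1110, CZ) ⊢ (s0, 110, ECZ) ⊢ (s1, 110, CZ) ⊢ (s0, 10, ECZ) ⊢ (s1, 10, CZ) ⊢ (s0, 0, ECZ) ⊢ (s1, 0, CZ) ⊢ (s1, ε, ECZ)
All input consumed in state s1 with stack ECZ.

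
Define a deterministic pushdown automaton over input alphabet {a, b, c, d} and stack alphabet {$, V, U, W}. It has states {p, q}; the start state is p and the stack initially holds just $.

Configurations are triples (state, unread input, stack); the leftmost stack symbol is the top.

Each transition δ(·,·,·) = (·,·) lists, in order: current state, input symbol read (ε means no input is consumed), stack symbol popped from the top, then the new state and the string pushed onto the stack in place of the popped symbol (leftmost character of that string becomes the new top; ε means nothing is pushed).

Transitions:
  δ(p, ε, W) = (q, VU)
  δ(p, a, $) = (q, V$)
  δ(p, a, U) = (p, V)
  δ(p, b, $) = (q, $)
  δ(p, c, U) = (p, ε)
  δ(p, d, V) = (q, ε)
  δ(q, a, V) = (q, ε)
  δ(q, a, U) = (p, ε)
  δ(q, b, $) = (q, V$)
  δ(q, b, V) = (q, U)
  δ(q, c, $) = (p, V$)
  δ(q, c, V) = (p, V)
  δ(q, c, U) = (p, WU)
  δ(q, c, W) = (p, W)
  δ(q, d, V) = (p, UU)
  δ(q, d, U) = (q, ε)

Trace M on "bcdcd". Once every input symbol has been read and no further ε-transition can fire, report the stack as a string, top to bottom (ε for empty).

(p, bcdcd, $) ⊢ (q, cdcd, $) ⊢ (p, dcd, V$) ⊢ (q, cd, $) ⊢ (p, d, V$) ⊢ (q, ε, $)
All input consumed in state q with stack $.

$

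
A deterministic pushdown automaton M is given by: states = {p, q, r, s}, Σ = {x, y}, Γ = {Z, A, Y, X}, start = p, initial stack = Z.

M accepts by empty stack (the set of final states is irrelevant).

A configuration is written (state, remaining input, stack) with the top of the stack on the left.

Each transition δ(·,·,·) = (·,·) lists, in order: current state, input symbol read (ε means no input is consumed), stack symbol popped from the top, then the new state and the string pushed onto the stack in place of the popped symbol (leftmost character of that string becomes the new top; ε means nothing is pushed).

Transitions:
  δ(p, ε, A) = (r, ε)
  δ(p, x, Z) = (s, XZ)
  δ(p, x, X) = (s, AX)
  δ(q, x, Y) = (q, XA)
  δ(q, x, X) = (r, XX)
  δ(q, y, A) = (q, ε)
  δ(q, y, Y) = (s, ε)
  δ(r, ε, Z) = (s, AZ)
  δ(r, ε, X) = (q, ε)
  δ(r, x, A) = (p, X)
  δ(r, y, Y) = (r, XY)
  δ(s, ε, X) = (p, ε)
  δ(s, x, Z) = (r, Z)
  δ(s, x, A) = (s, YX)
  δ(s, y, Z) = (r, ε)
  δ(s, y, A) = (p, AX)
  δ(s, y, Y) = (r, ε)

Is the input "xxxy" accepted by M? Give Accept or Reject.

(p, xxxy, Z)
  read x, top Z: go to s, push XZ → (s, xxy, XZ)
  ε-move, top X: go to p, push ε → (p, xxy, Z)
  read x, top Z: go to s, push XZ → (s, xy, XZ)
  ε-move, top X: go to p, push ε → (p, xy, Z)
  read x, top Z: go to s, push XZ → (s, y, XZ)
  ε-move, top X: go to p, push ε → (p, y, Z)
No transition applies at (p, y, Z); input not fully consumed.

Reject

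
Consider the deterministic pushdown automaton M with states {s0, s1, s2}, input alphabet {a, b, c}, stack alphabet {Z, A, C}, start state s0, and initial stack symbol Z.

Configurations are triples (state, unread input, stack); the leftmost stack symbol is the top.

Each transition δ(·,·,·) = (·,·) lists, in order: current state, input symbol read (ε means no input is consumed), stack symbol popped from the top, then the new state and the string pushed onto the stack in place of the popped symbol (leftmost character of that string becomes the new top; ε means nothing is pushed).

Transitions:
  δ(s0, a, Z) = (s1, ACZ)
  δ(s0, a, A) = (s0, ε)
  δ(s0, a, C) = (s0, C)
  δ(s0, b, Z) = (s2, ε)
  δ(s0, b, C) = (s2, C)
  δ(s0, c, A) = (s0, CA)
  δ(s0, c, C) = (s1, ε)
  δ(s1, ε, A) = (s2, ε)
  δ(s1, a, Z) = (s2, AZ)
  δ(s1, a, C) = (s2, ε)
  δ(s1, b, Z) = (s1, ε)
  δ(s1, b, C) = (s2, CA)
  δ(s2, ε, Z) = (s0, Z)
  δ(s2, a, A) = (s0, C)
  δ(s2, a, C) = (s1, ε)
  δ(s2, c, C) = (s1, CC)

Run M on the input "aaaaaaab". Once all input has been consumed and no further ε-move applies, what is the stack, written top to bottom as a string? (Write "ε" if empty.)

(s0, aaaaaaab, Z)
  read a, top Z: go to s1, push ACZ → (s1, aaaaaab, ACZ)
  ε-move, top A: go to s2, push ε → (s2, aaaaaab, CZ)
  read a, top C: go to s1, push ε → (s1, aaaaab, Z)
  read a, top Z: go to s2, push AZ → (s2, aaaab, AZ)
  read a, top A: go to s0, push C → (s0, aaab, CZ)
  read a, top C: go to s0, push C → (s0, aab, CZ)
  read a, top C: go to s0, push C → (s0, ab, CZ)
  read a, top C: go to s0, push C → (s0, b, CZ)
  read b, top C: go to s2, push C → (s2, ε, CZ)
All input consumed in state s2 with stack CZ.

CZ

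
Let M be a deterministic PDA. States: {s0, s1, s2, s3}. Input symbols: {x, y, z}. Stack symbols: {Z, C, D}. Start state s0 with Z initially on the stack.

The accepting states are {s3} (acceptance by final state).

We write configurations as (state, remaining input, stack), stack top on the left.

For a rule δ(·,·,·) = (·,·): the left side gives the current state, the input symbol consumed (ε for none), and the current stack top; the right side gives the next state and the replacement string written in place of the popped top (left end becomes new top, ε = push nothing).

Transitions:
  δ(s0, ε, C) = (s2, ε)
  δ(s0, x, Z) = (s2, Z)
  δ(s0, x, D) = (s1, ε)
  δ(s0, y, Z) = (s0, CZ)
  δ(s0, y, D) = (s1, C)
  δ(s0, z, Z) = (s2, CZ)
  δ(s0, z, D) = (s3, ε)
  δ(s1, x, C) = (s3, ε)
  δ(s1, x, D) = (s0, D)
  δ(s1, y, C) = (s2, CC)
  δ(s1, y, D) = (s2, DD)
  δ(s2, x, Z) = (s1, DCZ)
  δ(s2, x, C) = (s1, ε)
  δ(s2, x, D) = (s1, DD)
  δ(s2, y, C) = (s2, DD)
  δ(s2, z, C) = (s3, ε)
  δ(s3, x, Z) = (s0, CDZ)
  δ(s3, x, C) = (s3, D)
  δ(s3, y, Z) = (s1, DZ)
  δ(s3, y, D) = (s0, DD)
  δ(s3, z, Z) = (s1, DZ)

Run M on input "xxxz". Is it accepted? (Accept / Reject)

Accept

(s0, xxxz, Z)
  read x, top Z: go to s2, push Z → (s2, xxz, Z)
  read x, top Z: go to s1, push DCZ → (s1, xz, DCZ)
  read x, top D: go to s0, push D → (s0, z, DCZ)
  read z, top D: go to s3, push ε → (s3, ε, CZ)
All input consumed; state s3 ∈ F.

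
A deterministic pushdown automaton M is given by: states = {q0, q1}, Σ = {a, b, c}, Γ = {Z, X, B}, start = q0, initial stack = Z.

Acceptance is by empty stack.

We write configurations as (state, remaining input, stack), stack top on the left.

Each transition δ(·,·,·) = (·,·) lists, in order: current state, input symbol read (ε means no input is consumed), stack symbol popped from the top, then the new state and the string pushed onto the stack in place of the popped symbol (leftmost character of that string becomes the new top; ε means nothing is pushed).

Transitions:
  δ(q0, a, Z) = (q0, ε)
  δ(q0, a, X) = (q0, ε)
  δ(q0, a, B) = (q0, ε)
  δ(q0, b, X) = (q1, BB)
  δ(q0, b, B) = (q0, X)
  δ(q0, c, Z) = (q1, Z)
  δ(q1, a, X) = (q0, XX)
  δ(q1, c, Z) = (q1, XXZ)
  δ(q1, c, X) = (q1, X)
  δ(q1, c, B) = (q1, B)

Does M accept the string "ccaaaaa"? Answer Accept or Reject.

(q0, ccaaaaa, Z)
  read c, top Z: go to q1, push Z → (q1, caaaaa, Z)
  read c, top Z: go to q1, push XXZ → (q1, aaaaa, XXZ)
  read a, top X: go to q0, push XX → (q0, aaaa, XXXZ)
  read a, top X: go to q0, push ε → (q0, aaa, XXZ)
  read a, top X: go to q0, push ε → (q0, aa, XZ)
  read a, top X: go to q0, push ε → (q0, a, Z)
  read a, top Z: go to q0, push ε → (q0, ε, ε)
All input consumed and the stack is empty.

Accept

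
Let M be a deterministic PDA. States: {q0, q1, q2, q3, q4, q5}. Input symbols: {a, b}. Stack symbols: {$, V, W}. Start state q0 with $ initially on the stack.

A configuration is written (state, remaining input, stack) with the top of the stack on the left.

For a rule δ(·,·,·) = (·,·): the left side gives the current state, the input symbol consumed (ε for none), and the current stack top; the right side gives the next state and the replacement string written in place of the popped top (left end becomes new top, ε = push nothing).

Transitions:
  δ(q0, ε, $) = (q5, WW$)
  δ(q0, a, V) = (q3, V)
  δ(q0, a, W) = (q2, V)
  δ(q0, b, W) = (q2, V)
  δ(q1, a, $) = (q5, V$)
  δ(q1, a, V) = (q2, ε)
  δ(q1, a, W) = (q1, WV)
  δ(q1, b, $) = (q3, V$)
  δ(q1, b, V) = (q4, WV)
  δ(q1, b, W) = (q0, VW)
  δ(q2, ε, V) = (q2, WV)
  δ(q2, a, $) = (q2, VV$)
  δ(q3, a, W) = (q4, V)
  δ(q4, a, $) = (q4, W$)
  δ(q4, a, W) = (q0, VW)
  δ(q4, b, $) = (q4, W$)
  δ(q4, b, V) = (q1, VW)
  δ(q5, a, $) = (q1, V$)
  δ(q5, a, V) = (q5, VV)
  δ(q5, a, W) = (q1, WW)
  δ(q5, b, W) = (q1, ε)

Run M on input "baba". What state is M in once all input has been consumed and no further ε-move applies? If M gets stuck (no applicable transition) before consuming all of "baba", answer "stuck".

(q0, baba, $)
  ε-move, top $: go to q5, push WW$ → (q5, baba, WW$)
  read b, top W: go to q1, push ε → (q1, aba, W$)
  read a, top W: go to q1, push WV → (q1, ba, WV$)
  read b, top W: go to q0, push VW → (q0, a, VWV$)
  read a, top V: go to q3, push V → (q3, ε, VWV$)
All input consumed; M is in state q3.

q3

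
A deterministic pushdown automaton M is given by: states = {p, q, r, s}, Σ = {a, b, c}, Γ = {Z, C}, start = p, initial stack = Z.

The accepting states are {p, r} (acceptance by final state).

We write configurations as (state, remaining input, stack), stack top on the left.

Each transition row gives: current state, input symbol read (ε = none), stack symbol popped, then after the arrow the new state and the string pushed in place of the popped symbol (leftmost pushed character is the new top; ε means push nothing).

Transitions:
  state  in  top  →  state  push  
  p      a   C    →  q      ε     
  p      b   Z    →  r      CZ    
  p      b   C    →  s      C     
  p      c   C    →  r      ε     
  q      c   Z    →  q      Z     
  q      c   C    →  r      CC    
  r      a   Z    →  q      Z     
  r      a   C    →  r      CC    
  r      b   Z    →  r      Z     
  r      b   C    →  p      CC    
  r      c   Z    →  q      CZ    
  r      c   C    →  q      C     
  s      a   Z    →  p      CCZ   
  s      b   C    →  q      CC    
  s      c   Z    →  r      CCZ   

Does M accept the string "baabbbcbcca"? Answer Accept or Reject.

(p, baabbbcbcca, Z)
  read b, top Z: go to r, push CZ → (r, aabbbcbcca, CZ)
  read a, top C: go to r, push CC → (r, abbbcbcca, CCZ)
  read a, top C: go to r, push CC → (r, bbbcbcca, CCCZ)
  read b, top C: go to p, push CC → (p, bbcbcca, CCCCZ)
  read b, top C: go to s, push C → (s, bcbcca, CCCCZ)
  read b, top C: go to q, push CC → (q, cbcca, CCCCCZ)
  read c, top C: go to r, push CC → (r, bcca, CCCCCCZ)
  read b, top C: go to p, push CC → (p, cca, CCCCCCCZ)
  read c, top C: go to r, push ε → (r, ca, CCCCCCZ)
  read c, top C: go to q, push C → (q, a, CCCCCCZ)
No transition applies at (q, a, CCCCCCZ); input not fully consumed.

Reject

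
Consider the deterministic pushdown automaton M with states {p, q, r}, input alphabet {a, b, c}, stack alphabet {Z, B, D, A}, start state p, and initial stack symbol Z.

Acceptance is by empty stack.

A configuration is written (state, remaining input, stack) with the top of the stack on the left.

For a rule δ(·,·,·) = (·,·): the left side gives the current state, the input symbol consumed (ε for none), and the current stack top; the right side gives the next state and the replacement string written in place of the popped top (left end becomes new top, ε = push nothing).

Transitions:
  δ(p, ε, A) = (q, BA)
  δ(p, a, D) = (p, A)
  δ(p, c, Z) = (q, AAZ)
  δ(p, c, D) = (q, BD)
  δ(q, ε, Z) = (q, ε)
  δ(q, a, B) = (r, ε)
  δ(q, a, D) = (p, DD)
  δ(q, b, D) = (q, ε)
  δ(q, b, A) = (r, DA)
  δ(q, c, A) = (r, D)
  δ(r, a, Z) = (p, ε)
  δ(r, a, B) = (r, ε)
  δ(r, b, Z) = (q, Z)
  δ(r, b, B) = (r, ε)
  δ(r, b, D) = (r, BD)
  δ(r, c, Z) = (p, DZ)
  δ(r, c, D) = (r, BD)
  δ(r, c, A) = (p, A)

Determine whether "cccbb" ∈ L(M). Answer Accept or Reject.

Reject

(p, cccbb, Z)
  read c, top Z: go to q, push AAZ → (q, ccbb, AAZ)
  read c, top A: go to r, push D → (r, cbb, DAZ)
  read c, top D: go to r, push BD → (r, bb, BDAZ)
  read b, top B: go to r, push ε → (r, b, DAZ)
  read b, top D: go to r, push BD → (r, ε, BDAZ)
All input consumed; stack is BDAZ, not empty, and no further ε-move applies.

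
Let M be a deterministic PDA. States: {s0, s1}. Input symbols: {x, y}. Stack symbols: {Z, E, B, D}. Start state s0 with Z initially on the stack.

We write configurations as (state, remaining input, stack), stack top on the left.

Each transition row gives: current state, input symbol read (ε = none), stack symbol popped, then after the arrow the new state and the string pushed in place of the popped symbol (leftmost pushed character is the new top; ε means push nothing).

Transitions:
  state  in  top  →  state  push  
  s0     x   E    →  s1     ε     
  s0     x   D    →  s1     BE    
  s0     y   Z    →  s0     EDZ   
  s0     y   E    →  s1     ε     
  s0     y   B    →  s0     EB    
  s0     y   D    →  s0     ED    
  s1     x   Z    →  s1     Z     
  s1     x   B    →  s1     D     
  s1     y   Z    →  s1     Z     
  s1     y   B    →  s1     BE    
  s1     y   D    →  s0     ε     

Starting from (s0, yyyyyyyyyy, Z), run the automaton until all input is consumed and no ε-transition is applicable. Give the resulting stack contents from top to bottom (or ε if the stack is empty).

(s0, yyyyyyyyyy, Z) ⊢ (s0, yyyyyyyyy, EDZ) ⊢ (s1, yyyyyyyy, DZ) ⊢ (s0, yyyyyyy, Z) ⊢ (s0, yyyyyy, EDZ) ⊢ (s1, yyyyy, DZ) ⊢ (s0, yyyy, Z) ⊢ (s0, yyy, EDZ) ⊢ (s1, yy, DZ) ⊢ (s0, y, Z) ⊢ (s0, ε, EDZ)
All input consumed in state s0 with stack EDZ.

EDZ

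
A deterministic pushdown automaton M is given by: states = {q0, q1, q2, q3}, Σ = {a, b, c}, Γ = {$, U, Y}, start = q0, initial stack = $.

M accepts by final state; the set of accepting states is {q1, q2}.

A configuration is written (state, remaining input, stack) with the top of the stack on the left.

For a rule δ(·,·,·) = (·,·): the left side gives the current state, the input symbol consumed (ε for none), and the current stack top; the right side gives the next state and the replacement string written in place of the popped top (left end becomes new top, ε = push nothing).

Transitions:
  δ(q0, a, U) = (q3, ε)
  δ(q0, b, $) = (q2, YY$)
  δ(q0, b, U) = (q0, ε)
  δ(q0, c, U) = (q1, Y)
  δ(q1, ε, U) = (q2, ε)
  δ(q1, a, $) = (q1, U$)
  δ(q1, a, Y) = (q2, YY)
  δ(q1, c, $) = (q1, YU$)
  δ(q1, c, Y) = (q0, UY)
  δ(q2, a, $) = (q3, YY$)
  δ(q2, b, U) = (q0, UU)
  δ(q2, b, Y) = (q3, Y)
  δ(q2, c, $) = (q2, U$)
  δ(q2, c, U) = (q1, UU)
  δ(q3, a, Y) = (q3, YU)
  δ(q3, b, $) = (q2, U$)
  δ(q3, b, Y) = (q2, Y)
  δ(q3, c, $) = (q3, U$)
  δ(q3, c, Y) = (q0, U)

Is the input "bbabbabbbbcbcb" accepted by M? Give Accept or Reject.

(q0, bbabbabbbbcbcb, $)
  read b, top $: go to q2, push YY$ → (q2, babbabbbbcbcb, YY$)
  read b, top Y: go to q3, push Y → (q3, abbabbbbcbcb, YY$)
  read a, top Y: go to q3, push YU → (q3, bbabbbbcbcb, YUY$)
  read b, top Y: go to q2, push Y → (q2, babbbbcbcb, YUY$)
  read b, top Y: go to q3, push Y → (q3, abbbbcbcb, YUY$)
  read a, top Y: go to q3, push YU → (q3, bbbbcbcb, YUUY$)
  read b, top Y: go to q2, push Y → (q2, bbbcbcb, YUUY$)
  read b, top Y: go to q3, push Y → (q3, bbcbcb, YUUY$)
  read b, top Y: go to q2, push Y → (q2, bcbcb, YUUY$)
  read b, top Y: go to q3, push Y → (q3, cbcb, YUUY$)
  read c, top Y: go to q0, push U → (q0, bcb, UUUY$)
  read b, top U: go to q0, push ε → (q0, cb, UUY$)
  read c, top U: go to q1, push Y → (q1, b, YUY$)
No transition applies at (q1, b, YUY$); input not fully consumed.

Reject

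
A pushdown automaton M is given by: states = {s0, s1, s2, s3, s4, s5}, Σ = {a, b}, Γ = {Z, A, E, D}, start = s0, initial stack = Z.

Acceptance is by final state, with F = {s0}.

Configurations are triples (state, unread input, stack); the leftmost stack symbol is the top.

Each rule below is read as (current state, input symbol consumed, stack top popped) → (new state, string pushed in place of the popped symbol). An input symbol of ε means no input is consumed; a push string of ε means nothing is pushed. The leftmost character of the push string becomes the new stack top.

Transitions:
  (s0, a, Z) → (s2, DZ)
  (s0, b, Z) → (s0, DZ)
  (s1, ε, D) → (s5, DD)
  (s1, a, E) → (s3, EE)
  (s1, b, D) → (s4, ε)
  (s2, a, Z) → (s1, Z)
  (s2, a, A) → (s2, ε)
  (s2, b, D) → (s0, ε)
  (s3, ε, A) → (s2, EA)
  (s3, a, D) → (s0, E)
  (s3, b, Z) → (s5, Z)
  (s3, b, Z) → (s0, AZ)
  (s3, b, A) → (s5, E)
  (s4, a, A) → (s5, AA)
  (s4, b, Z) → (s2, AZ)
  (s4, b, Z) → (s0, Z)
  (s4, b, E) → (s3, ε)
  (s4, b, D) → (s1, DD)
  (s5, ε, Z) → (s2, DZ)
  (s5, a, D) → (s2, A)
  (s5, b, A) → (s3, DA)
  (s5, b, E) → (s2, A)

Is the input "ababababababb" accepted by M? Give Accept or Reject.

Accept

One accepting computation: (s0, ababababababb, Z) ⊢ (s2, babababababb, DZ) ⊢ (s0, abababababb, Z) ⊢ (s2, bababababb, DZ) ⊢ (s0, ababababb, Z) ⊢ (s2, babababb, DZ) ⊢ (s0, abababb, Z) ⊢ (s2, bababb, DZ) ⊢ (s0, ababb, Z) ⊢ (s2, babb, DZ) ⊢ (s0, abb, Z) ⊢ (s2, bb, DZ) ⊢ (s0, b, Z) ⊢ (s0, ε, DZ)
All input consumed and state s0 ∈ F.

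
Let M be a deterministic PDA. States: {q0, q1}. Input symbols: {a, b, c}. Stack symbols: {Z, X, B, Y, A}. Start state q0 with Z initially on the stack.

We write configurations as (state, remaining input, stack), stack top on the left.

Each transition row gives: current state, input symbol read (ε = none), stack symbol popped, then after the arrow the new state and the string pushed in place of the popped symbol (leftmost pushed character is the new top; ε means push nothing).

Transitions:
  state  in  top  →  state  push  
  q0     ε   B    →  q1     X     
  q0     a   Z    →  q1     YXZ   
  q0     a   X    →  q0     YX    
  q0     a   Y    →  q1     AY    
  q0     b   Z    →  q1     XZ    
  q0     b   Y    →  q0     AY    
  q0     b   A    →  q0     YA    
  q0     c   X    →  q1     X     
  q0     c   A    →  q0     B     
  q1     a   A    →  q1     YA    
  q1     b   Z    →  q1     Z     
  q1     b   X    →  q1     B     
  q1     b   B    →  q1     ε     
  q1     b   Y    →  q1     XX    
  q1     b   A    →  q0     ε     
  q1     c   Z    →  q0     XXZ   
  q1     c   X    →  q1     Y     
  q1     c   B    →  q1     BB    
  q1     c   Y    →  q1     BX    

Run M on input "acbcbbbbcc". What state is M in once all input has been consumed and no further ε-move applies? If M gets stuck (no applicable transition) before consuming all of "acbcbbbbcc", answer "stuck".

(q0, acbcbbbbcc, Z)
  read a, top Z: go to q1, push YXZ → (q1, cbcbbbbcc, YXZ)
  read c, top Y: go to q1, push BX → (q1, bcbbbbcc, BXXZ)
  read b, top B: go to q1, push ε → (q1, cbbbbcc, XXZ)
  read c, top X: go to q1, push Y → (q1, bbbbcc, YXZ)
  read b, top Y: go to q1, push XX → (q1, bbbcc, XXXZ)
  read b, top X: go to q1, push B → (q1, bbcc, BXXZ)
  read b, top B: go to q1, push ε → (q1, bcc, XXZ)
  read b, top X: go to q1, push B → (q1, cc, BXZ)
  read c, top B: go to q1, push BB → (q1, c, BBXZ)
  read c, top B: go to q1, push BB → (q1, ε, BBBXZ)
All input consumed; M is in state q1.

q1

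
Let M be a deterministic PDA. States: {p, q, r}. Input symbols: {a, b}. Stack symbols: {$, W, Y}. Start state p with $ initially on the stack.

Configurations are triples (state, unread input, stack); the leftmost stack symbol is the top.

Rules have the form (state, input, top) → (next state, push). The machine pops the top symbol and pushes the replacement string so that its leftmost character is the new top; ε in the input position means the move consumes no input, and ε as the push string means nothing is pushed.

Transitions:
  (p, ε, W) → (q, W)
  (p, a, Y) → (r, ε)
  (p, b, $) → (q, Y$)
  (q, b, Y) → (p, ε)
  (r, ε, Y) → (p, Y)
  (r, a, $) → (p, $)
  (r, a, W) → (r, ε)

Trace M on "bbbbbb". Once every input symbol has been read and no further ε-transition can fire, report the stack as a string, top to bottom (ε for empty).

$

(p, bbbbbb, $)
  read b, top $: go to q, push Y$ → (q, bbbbb, Y$)
  read b, top Y: go to p, push ε → (p, bbbb, $)
  read b, top $: go to q, push Y$ → (q, bbb, Y$)
  read b, top Y: go to p, push ε → (p, bb, $)
  read b, top $: go to q, push Y$ → (q, b, Y$)
  read b, top Y: go to p, push ε → (p, ε, $)
All input consumed in state p with stack $.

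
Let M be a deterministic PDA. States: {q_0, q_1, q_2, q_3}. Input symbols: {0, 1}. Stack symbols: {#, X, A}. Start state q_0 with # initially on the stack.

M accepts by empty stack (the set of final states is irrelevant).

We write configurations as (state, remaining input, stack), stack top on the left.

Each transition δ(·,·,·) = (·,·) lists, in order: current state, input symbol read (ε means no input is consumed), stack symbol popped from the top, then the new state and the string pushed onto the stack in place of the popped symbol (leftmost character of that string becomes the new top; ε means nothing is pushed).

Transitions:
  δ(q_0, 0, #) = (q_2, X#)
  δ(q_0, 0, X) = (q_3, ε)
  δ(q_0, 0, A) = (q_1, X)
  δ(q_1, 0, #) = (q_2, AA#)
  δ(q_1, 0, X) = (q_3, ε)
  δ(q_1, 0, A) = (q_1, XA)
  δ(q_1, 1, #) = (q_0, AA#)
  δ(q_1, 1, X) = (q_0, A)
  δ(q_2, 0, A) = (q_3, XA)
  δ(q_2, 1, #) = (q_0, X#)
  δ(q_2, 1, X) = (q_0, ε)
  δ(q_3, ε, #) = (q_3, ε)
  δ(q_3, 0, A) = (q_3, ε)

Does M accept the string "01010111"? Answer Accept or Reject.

(q_0, 01010111, #)
  read 0, top #: go to q_2, push X# → (q_2, 1010111, X#)
  read 1, top X: go to q_0, push ε → (q_0, 010111, #)
  read 0, top #: go to q_2, push X# → (q_2, 10111, X#)
  read 1, top X: go to q_0, push ε → (q_0, 0111, #)
  read 0, top #: go to q_2, push X# → (q_2, 111, X#)
  read 1, top X: go to q_0, push ε → (q_0, 11, #)
No transition applies at (q_0, 11, #); input not fully consumed.

Reject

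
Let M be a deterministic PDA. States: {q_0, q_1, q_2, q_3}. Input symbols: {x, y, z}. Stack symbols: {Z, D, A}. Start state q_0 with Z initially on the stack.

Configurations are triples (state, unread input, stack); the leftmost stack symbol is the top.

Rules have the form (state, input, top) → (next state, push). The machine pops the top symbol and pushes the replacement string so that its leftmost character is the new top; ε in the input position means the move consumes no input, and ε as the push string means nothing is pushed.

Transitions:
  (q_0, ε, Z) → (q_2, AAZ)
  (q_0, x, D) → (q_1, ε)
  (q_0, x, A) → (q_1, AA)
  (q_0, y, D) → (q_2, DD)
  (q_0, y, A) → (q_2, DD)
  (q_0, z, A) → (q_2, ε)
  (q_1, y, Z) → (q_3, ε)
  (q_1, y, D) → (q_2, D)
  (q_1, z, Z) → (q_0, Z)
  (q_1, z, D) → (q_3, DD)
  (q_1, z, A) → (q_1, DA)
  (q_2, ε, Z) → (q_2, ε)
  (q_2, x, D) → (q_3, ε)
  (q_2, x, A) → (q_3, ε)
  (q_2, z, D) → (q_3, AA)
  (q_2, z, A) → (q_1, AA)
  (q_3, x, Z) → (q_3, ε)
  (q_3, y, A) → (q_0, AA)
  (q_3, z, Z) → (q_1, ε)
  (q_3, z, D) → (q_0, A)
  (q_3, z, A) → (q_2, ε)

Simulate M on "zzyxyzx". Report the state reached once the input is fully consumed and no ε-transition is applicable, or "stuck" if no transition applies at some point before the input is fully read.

(q_0, zzyxyzx, Z)
  ε-move, top Z: go to q_2, push AAZ → (q_2, zzyxyzx, AAZ)
  read z, top A: go to q_1, push AA → (q_1, zyxyzx, AAAZ)
  read z, top A: go to q_1, push DA → (q_1, yxyzx, DAAAZ)
  read y, top D: go to q_2, push D → (q_2, xyzx, DAAAZ)
  read x, top D: go to q_3, push ε → (q_3, yzx, AAAZ)
  read y, top A: go to q_0, push AA → (q_0, zx, AAAAZ)
  read z, top A: go to q_2, push ε → (q_2, x, AAAZ)
  read x, top A: go to q_3, push ε → (q_3, ε, AAZ)
All input consumed; M is in state q_3.

q_3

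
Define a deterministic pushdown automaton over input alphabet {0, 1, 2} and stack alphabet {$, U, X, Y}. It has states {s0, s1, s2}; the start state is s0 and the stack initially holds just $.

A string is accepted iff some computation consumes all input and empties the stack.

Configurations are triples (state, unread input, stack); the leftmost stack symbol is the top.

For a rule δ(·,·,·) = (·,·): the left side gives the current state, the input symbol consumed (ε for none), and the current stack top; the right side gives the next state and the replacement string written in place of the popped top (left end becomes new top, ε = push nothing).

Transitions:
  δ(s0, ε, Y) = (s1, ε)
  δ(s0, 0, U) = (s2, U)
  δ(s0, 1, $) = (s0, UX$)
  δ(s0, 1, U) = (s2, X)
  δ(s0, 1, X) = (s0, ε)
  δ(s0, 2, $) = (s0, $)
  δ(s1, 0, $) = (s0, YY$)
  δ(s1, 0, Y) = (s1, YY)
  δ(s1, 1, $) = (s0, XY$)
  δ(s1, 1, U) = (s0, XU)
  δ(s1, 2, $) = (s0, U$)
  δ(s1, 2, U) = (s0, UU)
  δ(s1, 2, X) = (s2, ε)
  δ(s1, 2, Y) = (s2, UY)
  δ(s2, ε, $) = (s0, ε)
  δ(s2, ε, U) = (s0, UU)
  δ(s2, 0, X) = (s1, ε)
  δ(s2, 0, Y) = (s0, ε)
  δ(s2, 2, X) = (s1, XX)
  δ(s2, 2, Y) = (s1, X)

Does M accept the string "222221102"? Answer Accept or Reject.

(s0, 222221102, $)
  read 2, top $: go to s0, push $ → (s0, 22221102, $)
  read 2, top $: go to s0, push $ → (s0, 2221102, $)
  read 2, top $: go to s0, push $ → (s0, 221102, $)
  read 2, top $: go to s0, push $ → (s0, 21102, $)
  read 2, top $: go to s0, push $ → (s0, 1102, $)
  read 1, top $: go to s0, push UX$ → (s0, 102, UX$)
  read 1, top U: go to s2, push X → (s2, 02, XX$)
  read 0, top X: go to s1, push ε → (s1, 2, X$)
  read 2, top X: go to s2, push ε → (s2, ε, $)
  ε-move, top $: go to s0, push ε → (s0, ε, ε)
All input consumed and the stack is empty.

Accept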